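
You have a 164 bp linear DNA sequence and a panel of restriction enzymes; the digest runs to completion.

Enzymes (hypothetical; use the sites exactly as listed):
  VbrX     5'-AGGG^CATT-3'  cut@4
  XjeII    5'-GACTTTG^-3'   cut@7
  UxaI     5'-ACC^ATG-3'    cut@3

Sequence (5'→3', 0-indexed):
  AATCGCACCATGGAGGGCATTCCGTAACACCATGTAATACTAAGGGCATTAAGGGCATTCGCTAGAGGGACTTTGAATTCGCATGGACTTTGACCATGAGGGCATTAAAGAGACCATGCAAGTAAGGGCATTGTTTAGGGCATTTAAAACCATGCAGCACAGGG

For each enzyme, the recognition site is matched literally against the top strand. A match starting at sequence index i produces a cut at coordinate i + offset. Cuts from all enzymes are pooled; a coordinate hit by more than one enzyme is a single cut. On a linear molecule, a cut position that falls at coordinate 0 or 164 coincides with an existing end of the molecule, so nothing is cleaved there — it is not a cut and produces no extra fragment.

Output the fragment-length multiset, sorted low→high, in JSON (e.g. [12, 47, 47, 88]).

Scan for sites:
  VbrX (AGGGCATT, off=4): starts [13, 42, 51, 98, 124, 136] → cuts [17, 46, 55, 102, 128, 140]
  XjeII (GACTTTG, off=7): starts [68, 85] → cuts [75, 92]
  UxaI (ACCATG, off=3): starts [6, 28, 92, 112, 148] → cuts [9, 31, 95, 115, 151]

Pooled cuts: [9, 17, 31, 46, 55, 75, 92, 95, 102, 115, 128, 140, 151]

Fragment lengths:
  [0,9): 9 bp
  [9,17): 8 bp
  [17,31): 14 bp
  [31,46): 15 bp
  [46,55): 9 bp
  [55,75): 20 bp
  [75,92): 17 bp
  [92,95): 3 bp
  [95,102): 7 bp
  [102,115): 13 bp
  [115,128): 13 bp
  [128,140): 12 bp
  [140,151): 11 bp
  [151,164): 13 bp

[3,7,8,9,9,11,12,13,13,13,14,15,17,20]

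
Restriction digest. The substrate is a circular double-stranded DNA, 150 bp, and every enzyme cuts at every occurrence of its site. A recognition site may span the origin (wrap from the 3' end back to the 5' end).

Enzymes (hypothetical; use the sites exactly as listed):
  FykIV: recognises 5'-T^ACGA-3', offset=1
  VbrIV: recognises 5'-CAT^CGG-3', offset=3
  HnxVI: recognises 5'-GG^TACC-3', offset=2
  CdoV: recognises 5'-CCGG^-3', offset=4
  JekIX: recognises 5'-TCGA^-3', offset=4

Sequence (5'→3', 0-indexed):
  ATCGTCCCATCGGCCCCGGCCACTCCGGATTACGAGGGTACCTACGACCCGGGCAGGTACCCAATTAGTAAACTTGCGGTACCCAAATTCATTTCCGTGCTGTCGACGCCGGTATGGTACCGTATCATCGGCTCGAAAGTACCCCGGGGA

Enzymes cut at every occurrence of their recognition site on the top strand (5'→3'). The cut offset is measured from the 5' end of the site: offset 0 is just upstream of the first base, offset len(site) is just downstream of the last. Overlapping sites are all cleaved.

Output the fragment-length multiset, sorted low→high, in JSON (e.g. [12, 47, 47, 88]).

Site scan:
  FykIV TACGA/1: at [30, 42] ⇒ [31, 43]
  VbrIV CATCGG/3: at [7, 125] ⇒ [10, 128]
  HnxVI GGTACC/2: at [36, 55, 77, 115] ⇒ [38, 57, 79, 117]
  CdoV CCGG/4: at [15, 24, 48, 108, 143] ⇒ [19, 28, 52, 112, 147]
  JekIX TCGA/4: at [102, 132] ⇒ [106, 136]

All cut coordinates (distinct, sorted): [10, 19, 28, 31, 38, 43, 52, 57, 79, 106, 112, 117, 128, 136, 147]

Fragments:
  10→19: 9 bp
  19→28: 9 bp
  28→31: 3 bp
  31→38: 7 bp
  38→43: 5 bp
  43→52: 9 bp
  52→57: 5 bp
  57→79: 22 bp
  79→106: 27 bp
  106→112: 6 bp
  112→117: 5 bp
  117→128: 11 bp
  128→136: 8 bp
  136→147: 11 bp
  147→10 (wrap): 150-147+10 = 13 bp

[3,5,5,5,6,7,8,9,9,9,11,11,13,22,27]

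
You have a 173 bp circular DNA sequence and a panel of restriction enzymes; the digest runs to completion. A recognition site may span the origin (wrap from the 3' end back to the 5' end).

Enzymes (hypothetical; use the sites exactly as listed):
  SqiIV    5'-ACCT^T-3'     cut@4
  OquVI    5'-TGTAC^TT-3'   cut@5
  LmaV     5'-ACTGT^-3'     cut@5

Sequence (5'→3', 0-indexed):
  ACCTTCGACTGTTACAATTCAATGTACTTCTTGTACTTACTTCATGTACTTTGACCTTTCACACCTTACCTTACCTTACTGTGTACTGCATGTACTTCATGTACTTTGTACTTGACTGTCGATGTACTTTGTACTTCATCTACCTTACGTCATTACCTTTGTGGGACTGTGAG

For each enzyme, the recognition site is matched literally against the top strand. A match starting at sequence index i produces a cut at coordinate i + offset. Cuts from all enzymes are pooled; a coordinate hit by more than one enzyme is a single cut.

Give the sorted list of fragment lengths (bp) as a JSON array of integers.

Site scan:
  SqiIV (ACCTT, off=4): starts [0, 53, 62, 67, 72, 141, 154] → cuts [4, 57, 66, 71, 76, 145, 158]
  OquVI (TGTACTT, off=5): starts [22, 31, 44, 90, 99, 106, 122, 129] → cuts [27, 36, 49, 95, 104, 111, 127, 134]
  LmaV (ACTGT, off=5): starts [7, 77, 114, 165] → cuts [12, 82, 119, 170]

All cut coordinates (distinct, sorted): [4, 12, 27, 36, 49, 57, 66, 71, 76, 82, 95, 104, 111, 119, 127, 134, 145, 158, 170]

Fragments:
  4→12: 8 bp
  12→27: 15 bp
  27→36: 9 bp
  36→49: 13 bp
  49→57: 8 bp
  57→66: 9 bp
  66→71: 5 bp
  71→76: 5 bp
  76→82: 6 bp
  82→95: 13 bp
  95→104: 9 bp
  104→111: 7 bp
  111→119: 8 bp
  119→127: 8 bp
  127→134: 7 bp
  134→145: 11 bp
  145→158: 13 bp
  158→170: 12 bp
  170→4 (wrap): 173-170+4 = 7 bp

[5,5,6,7,7,7,8,8,8,8,9,9,9,11,12,13,13,13,15]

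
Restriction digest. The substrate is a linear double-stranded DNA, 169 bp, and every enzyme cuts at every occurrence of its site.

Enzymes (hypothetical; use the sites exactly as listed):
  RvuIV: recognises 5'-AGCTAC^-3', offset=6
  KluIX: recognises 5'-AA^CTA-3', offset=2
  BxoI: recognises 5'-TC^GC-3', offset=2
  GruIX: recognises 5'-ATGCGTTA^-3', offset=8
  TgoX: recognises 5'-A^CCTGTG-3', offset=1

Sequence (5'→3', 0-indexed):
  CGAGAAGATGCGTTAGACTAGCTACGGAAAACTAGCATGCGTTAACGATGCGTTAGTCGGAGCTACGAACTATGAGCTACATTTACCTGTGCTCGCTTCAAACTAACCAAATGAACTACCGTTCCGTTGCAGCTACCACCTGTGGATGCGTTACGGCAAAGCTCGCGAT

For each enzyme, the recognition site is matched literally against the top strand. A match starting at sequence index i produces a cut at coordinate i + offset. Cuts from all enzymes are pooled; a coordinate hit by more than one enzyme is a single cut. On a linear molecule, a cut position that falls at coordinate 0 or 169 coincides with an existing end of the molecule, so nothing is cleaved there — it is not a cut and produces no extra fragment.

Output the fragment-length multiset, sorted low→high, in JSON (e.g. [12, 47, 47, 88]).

Scan for sites:
  RvuIV (AGCTAC, off=6): starts [19, 60, 74, 130] → cuts [25, 66, 80, 136]
  KluIX (AACTA, off=2): starts [29, 67, 100, 113] → cuts [31, 69, 102, 115]
  BxoI (TCGC, off=2): starts [92, 162] → cuts [94, 164]
  GruIX (ATGCGTTA, off=8): starts [7, 36, 47, 145] → cuts [15, 44, 55, 153]
  TgoX (ACCTGTG, off=1): starts [84, 137] → cuts [85, 138]

All cut coordinates (distinct, sorted): [15, 25, 31, 44, 55, 66, 69, 80, 85, 94, 102, 115, 136, 138, 153, 164]

Fragments:
  [0,15): 15 bp
  [15,25): 10 bp
  [25,31): 6 bp
  [31,44): 13 bp
  [44,55): 11 bp
  [55,66): 11 bp
  [66,69): 3 bp
  [69,80): 11 bp
  [80,85): 5 bp
  [85,94): 9 bp
  [94,102): 8 bp
  [102,115): 13 bp
  [115,136): 21 bp
  [136,138): 2 bp
  [138,153): 15 bp
  [153,164): 11 bp
  [164,169): 5 bp

[2,3,5,5,6,8,9,10,11,11,11,11,13,13,15,15,21]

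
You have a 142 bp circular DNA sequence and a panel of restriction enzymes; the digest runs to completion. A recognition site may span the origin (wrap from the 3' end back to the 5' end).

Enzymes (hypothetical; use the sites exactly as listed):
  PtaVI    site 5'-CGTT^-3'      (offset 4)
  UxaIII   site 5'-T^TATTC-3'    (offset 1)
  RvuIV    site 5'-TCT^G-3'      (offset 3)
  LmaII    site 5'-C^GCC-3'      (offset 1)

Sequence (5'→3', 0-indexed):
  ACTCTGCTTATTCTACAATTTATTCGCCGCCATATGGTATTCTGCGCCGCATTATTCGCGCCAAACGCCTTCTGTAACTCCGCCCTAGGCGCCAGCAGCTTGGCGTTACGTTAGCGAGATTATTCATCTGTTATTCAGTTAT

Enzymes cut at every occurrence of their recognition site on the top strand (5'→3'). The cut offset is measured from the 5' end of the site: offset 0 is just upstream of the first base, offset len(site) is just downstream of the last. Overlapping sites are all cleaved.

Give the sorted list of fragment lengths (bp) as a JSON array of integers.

Site scan:
  PtaVI (CGTT, off=4): starts [103, 108] → cuts [107, 112]
  UxaIII (TTATTC, off=1): starts [7, 19, 51, 119, 130] → cuts [8, 20, 52, 120, 131]
  RvuIV (TCTG, off=3): starts [2, 40, 70, 126] → cuts [5, 43, 73, 129]
  LmaII (CGCC, off=1): starts [24, 27, 44, 58, 65, 80, 89] → cuts [25, 28, 45, 59, 66, 81, 90]

Pooled cuts: [5, 8, 20, 25, 28, 43, 45, 52, 59, 66, 73, 81, 90, 107, 112, 120, 129, 131]

Fragments:
  5→8: 3 bp
  8→20: 12 bp
  20→25: 5 bp
  25→28: 3 bp
  28→43: 15 bp
  43→45: 2 bp
  45→52: 7 bp
  52→59: 7 bp
  59→66: 7 bp
  66→73: 7 bp
  73→81: 8 bp
  81→90: 9 bp
  90→107: 17 bp
  107→112: 5 bp
  112→120: 8 bp
  120→129: 9 bp
  129→131: 2 bp
  131→5 (wrap): 142-131+5 = 16 bp

[2,2,3,3,5,5,7,7,7,7,8,8,9,9,12,15,16,17]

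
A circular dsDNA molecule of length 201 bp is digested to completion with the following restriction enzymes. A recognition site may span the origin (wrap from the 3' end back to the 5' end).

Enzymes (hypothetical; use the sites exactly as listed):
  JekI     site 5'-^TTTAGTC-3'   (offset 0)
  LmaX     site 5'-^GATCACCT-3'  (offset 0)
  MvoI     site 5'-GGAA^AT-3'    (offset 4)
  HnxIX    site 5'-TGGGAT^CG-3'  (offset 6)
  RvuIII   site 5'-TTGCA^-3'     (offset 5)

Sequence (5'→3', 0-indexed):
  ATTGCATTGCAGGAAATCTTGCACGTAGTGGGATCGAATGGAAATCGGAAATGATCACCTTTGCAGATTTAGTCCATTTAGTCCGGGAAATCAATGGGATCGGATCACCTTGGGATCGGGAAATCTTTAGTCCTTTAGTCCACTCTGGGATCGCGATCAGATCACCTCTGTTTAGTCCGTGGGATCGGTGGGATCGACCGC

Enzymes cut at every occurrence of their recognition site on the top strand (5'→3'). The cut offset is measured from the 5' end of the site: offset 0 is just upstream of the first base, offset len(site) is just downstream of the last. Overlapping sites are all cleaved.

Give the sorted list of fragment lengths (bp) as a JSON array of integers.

Scan for sites:
  JekI (TTTAGTC, off=0): starts [67, 76, 125, 133, 170] → cuts [67, 76, 125, 133, 170]
  LmaX (GATCACCT, off=0): starts [52, 102, 159] → cuts [52, 102, 159]
  MvoI (GGAAAT, off=4): starts [11, 39, 46, 85, 118] → cuts [15, 43, 50, 89, 122]
  HnxIX (TGGGATCG, off=6): starts [28, 94, 110, 145, 179, 188] → cuts [34, 100, 116, 151, 185, 194]
  RvuIII (TTGCA, off=5): starts [1, 6, 18, 60] → cuts [6, 11, 23, 65]

All cut coordinates (distinct, sorted): [6, 11, 15, 23, 34, 43, 50, 52, 65, 67, 76, 89, 100, 102, 116, 122, 125, 133, 151, 159, 170, 185, 194]

Fragment lengths:
  6→11: 5 bp
  11→15: 4 bp
  15→23: 8 bp
  23→34: 11 bp
  34→43: 9 bp
  43→50: 7 bp
  50→52: 2 bp
  52→65: 13 bp
  65→67: 2 bp
  67→76: 9 bp
  76→89: 13 bp
  89→100: 11 bp
  100→102: 2 bp
  102→116: 14 bp
  116→122: 6 bp
  122→125: 3 bp
  125→133: 8 bp
  133→151: 18 bp
  151→159: 8 bp
  159→170: 11 bp
  170→185: 15 bp
  185→194: 9 bp
  194→6 (wrap): 201-194+6 = 13 bp

[2,2,2,3,4,5,6,7,8,8,8,9,9,9,11,11,11,13,13,13,14,15,18]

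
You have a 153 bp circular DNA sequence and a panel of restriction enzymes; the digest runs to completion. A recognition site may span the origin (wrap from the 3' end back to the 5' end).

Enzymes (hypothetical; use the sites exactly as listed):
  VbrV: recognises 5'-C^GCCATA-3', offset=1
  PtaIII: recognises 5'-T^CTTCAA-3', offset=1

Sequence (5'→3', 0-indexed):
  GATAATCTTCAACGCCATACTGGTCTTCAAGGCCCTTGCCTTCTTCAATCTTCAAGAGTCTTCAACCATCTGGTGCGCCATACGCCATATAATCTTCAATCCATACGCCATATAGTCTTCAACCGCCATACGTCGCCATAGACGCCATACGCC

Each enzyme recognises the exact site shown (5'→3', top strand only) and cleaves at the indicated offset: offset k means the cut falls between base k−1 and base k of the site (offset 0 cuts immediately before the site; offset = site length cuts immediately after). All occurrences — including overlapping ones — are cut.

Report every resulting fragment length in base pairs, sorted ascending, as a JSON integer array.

Per-enzyme occurrences:
  VbrV (CGCCATA, off=1): starts [12, 75, 82, 105, 123, 133, 142] → cuts [13, 76, 83, 106, 124, 134, 143]
  PtaIII (TCTTCAA, off=1): starts [5, 23, 41, 48, 58, 92, 115] → cuts [6, 24, 42, 49, 59, 93, 116]

Pooled cuts: [6, 13, 24, 42, 49, 59, 76, 83, 93, 106, 116, 124, 134, 143]

Fragment lengths:
  6→13: 7 bp
  13→24: 11 bp
  24→42: 18 bp
  42→49: 7 bp
  49→59: 10 bp
  59→76: 17 bp
  76→83: 7 bp
  83→93: 10 bp
  93→106: 13 bp
  106→116: 10 bp
  116→124: 8 bp
  124→134: 10 bp
  134→143: 9 bp
  143→6 (wrap): 153-143+6 = 16 bp

[7,7,7,8,9,10,10,10,10,11,13,16,17,18]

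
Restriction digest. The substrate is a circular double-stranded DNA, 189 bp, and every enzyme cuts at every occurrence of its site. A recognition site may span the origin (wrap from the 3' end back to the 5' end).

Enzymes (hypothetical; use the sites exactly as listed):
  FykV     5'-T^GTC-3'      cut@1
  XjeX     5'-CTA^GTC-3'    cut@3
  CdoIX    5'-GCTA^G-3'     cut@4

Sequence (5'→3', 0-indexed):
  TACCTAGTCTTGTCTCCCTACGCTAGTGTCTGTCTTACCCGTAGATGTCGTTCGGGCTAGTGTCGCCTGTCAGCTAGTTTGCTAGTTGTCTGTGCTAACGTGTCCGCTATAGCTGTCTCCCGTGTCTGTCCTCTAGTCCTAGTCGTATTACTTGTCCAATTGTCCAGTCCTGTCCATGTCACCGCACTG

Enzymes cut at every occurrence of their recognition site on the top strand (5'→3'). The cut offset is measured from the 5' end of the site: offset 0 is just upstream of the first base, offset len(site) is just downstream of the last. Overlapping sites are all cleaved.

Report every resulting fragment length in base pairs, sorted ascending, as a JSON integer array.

[2,2,3,4,4,5,6,6,7,8,8,8,8,9,10,12,13,13,14,14,15,18]

Site scan:
  FykV (TGTC, off=1): starts [10, 26, 30, 45, 60, 67, 86, 100, 113, 122, 126, 152, 160, 170, 176] → cuts [11, 27, 31, 46, 61, 68, 87, 101, 114, 123, 127, 153, 161, 171, 177]
  XjeX (CTAGTC, off=3): starts [3, 132, 138] → cuts [6, 135, 141]
  CdoIX (GCTAG, off=4): starts [21, 55, 72, 80] → cuts [25, 59, 76, 84]

All cut coordinates (distinct, sorted): [6, 11, 25, 27, 31, 46, 59, 61, 68, 76, 84, 87, 101, 114, 123, 127, 135, 141, 153, 161, 171, 177]

Fragments:
  6→11: 5 bp
  11→25: 14 bp
  25→27: 2 bp
  27→31: 4 bp
  31→46: 15 bp
  46→59: 13 bp
  59→61: 2 bp
  61→68: 7 bp
  68→76: 8 bp
  76→84: 8 bp
  84→87: 3 bp
  87→101: 14 bp
  101→114: 13 bp
  114→123: 9 bp
  123→127: 4 bp
  127→135: 8 bp
  135→141: 6 bp
  141→153: 12 bp
  153→161: 8 bp
  161→171: 10 bp
  171→177: 6 bp
  177→6 (wrap): 189-177+6 = 18 bp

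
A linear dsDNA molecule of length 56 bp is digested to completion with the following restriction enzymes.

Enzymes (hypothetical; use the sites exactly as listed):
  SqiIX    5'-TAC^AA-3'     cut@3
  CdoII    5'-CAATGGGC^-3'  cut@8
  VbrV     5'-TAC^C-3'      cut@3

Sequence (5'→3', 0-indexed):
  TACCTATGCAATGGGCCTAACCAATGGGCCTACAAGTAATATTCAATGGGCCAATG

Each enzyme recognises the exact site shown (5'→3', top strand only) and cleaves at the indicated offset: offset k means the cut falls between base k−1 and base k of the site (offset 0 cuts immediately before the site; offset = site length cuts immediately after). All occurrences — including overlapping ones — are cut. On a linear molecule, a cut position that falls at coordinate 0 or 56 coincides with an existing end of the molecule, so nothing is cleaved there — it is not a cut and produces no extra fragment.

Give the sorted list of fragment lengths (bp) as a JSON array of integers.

[3,4,5,13,13,18]

Per-enzyme occurrences:
  SqiIX (TACAA, off=3): starts [30] → cuts [33]
  CdoII (CAATGGGC, off=8): starts [8, 21, 43] → cuts [16, 29, 51]
  VbrV (TACC, off=3): starts [0] → cuts [3]

Pooled cuts: [3, 16, 29, 33, 51]

Fragment lengths:
  [0,3): 3 bp
  [3,16): 13 bp
  [16,29): 13 bp
  [29,33): 4 bp
  [33,51): 18 bp
  [51,56): 5 bp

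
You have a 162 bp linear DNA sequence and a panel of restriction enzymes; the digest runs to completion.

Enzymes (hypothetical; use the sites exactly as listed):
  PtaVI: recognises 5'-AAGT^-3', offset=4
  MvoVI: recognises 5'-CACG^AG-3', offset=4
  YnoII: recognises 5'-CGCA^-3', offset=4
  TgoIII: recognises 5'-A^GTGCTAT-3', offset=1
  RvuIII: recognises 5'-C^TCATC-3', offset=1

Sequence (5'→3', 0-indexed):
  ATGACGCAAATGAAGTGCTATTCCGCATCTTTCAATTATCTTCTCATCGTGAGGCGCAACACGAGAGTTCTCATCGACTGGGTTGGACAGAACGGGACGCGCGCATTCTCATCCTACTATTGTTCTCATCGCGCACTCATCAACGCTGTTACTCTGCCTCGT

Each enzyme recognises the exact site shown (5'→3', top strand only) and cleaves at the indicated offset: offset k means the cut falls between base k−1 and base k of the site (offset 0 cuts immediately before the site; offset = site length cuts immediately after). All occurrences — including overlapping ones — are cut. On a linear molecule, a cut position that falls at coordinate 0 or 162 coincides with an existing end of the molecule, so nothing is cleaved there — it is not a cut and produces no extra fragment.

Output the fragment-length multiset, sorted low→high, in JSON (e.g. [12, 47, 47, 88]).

[1,2,3,5,6,7,8,10,11,15,16,17,26,35]

Scan for sites:
  PtaVI (AAGT, off=4): starts [12] → cuts [16]
  MvoVI (CACGAG, off=4): starts [59] → cuts [63]
  YnoII (CGCA, off=4): starts [4, 23, 54, 101, 131] → cuts [8, 27, 58, 105, 135]
  TgoIII (AGTGCTAT, off=1): starts [13] → cuts [14]
  RvuIII (CTCATC, off=1): starts [42, 69, 107, 124, 135] → cuts [43, 70, 108, 125, 136]

Pooled cuts: [8, 14, 16, 27, 43, 58, 63, 70, 105, 108, 125, 135, 136]

Fragments:
  [0,8): 8 bp
  [8,14): 6 bp
  [14,16): 2 bp
  [16,27): 11 bp
  [27,43): 16 bp
  [43,58): 15 bp
  [58,63): 5 bp
  [63,70): 7 bp
  [70,105): 35 bp
  [105,108): 3 bp
  [108,125): 17 bp
  [125,135): 10 bp
  [135,136): 1 bp
  [136,162): 26 bp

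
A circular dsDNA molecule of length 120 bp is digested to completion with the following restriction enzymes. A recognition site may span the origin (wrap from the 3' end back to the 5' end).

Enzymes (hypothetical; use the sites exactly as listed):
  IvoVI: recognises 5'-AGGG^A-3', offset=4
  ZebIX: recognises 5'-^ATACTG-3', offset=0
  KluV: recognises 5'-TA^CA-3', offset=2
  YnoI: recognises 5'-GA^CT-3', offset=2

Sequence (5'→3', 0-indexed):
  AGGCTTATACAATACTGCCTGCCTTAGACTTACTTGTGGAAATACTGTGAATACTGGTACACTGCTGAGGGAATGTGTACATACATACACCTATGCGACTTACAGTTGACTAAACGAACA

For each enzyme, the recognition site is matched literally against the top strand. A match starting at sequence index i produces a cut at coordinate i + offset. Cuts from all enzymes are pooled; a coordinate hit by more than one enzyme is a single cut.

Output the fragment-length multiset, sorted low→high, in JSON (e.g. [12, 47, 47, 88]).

[2,4,4,4,7,8,9,9,11,12,13,17,20]

Per-enzyme occurrences:
  IvoVI (AGGGA, off=4): starts [67] → cuts [71]
  ZebIX (ATACTG, off=0): starts [11, 41, 50] → cuts [11, 41, 50]
  KluV (TACA, off=2): starts [7, 57, 77, 81, 85, 100] → cuts [9, 59, 79, 83, 87, 102]
  YnoI (GACT, off=2): starts [26, 96, 107] → cuts [28, 98, 109]

All cut coordinates (distinct, sorted): [9, 11, 28, 41, 50, 59, 71, 79, 83, 87, 98, 102, 109]

Fragments:
  9→11: 2 bp
  11→28: 17 bp
  28→41: 13 bp
  41→50: 9 bp
  50→59: 9 bp
  59→71: 12 bp
  71→79: 8 bp
  79→83: 4 bp
  83→87: 4 bp
  87→98: 11 bp
  98→102: 4 bp
  102→109: 7 bp
  109→9 (wrap): 120-109+9 = 20 bp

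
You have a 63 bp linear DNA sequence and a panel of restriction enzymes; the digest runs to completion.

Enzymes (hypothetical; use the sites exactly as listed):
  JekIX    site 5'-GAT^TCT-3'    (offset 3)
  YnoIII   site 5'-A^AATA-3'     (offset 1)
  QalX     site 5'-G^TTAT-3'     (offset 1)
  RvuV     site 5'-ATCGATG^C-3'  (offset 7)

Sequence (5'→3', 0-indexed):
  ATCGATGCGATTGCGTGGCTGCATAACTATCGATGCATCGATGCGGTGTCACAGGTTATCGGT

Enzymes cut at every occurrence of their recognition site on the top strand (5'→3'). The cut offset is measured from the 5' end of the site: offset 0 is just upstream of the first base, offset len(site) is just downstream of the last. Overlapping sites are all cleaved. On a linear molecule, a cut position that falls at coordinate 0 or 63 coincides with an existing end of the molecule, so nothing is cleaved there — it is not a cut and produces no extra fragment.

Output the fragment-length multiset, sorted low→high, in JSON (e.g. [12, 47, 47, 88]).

[7,8,8,12,28]

Site scan:
  JekIX (GATTCT, off=3): no sites
  YnoIII (AAATA, off=1): no sites
  QalX GTTAT/1: at [54] ⇒ [55]
  RvuV ATCGATGC/7: at [0, 28, 36] ⇒ [7, 35, 43]

Pooled cuts: [7, 35, 43, 55]

Fragments:
  [0,7): 7 bp
  [7,35): 28 bp
  [35,43): 8 bp
  [43,55): 12 bp
  [55,63): 8 bp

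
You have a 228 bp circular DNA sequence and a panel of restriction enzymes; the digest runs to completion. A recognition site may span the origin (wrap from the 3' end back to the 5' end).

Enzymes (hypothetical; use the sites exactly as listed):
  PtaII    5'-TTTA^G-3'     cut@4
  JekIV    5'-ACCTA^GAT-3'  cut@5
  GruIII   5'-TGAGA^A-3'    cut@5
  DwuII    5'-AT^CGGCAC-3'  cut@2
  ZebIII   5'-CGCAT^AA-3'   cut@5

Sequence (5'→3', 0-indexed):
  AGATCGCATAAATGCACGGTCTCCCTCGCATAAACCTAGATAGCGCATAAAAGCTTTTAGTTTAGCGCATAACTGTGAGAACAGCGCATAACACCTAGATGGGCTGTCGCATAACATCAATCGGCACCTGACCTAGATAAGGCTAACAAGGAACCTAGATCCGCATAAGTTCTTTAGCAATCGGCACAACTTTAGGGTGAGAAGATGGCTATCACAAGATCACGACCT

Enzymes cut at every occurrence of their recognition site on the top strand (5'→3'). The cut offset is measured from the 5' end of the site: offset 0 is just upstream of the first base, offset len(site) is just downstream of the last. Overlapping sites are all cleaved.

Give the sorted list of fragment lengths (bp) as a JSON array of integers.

Site scan:
  PtaII TTTAG/4: at [55, 60, 172, 190] ⇒ [59, 64, 176, 194]
  JekIV ACCTAGAT/5: at [33, 92, 130, 152, 224] ⇒ [1, 38, 97, 135, 157]
  GruIII TGAGAA/5: at [75, 197] ⇒ [80, 202]
  DwuII ATCGGCAC/2: at [119, 179] ⇒ [121, 181]
  ZebIII CGCATAA/5: at [4, 26, 43, 65, 84, 107, 161] ⇒ [9, 31, 48, 70, 89, 112, 166]

All cut coordinates (distinct, sorted): [1, 9, 31, 38, 48, 59, 64, 70, 80, 89, 97, 112, 121, 135, 157, 166, 176, 181, 194, 202]

Fragment lengths:
  1→9: 8 bp
  9→31: 22 bp
  31→38: 7 bp
  38→48: 10 bp
  48→59: 11 bp
  59→64: 5 bp
  64→70: 6 bp
  70→80: 10 bp
  80→89: 9 bp
  89→97: 8 bp
  97→112: 15 bp
  112→121: 9 bp
  121→135: 14 bp
  135→157: 22 bp
  157→166: 9 bp
  166→176: 10 bp
  176→181: 5 bp
  181→194: 13 bp
  194→202: 8 bp
  202→1 (wrap): 228-202+1 = 27 bp

[5,5,6,7,8,8,8,9,9,9,10,10,10,11,13,14,15,22,22,27]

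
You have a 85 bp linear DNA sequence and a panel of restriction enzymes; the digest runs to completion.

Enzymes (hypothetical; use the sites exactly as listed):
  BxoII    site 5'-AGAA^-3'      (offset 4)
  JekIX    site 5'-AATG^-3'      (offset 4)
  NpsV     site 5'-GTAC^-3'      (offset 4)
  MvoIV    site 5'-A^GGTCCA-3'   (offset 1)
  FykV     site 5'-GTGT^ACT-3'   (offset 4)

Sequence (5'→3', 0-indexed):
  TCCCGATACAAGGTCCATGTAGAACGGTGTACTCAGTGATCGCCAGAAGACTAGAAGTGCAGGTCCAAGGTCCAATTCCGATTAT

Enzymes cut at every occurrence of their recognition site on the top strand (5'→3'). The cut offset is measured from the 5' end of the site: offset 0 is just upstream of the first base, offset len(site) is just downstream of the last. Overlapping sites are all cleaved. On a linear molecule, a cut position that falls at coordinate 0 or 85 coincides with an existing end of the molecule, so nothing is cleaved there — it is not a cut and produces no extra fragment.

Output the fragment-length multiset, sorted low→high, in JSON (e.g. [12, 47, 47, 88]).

[2,5,6,7,8,11,13,16,17]

Per-enzyme occurrences:
  BxoII (AGAA, off=4): starts [20, 44, 52] → cuts [24, 48, 56]
  JekIX (AATG, off=4): no sites
  NpsV (GTAC, off=4): starts [28] → cuts [32]
  MvoIV (AGGTCCA, off=1): starts [10, 60, 67] → cuts [11, 61, 68]
  FykV (GTGTACT, off=4): starts [26] → cuts [30]

Pooled cuts: [11, 24, 30, 32, 48, 56, 61, 68]

Fragment lengths:
  [0,11): 11 bp
  [11,24): 13 bp
  [24,30): 6 bp
  [30,32): 2 bp
  [32,48): 16 bp
  [48,56): 8 bp
  [56,61): 5 bp
  [61,68): 7 bp
  [68,85): 17 bp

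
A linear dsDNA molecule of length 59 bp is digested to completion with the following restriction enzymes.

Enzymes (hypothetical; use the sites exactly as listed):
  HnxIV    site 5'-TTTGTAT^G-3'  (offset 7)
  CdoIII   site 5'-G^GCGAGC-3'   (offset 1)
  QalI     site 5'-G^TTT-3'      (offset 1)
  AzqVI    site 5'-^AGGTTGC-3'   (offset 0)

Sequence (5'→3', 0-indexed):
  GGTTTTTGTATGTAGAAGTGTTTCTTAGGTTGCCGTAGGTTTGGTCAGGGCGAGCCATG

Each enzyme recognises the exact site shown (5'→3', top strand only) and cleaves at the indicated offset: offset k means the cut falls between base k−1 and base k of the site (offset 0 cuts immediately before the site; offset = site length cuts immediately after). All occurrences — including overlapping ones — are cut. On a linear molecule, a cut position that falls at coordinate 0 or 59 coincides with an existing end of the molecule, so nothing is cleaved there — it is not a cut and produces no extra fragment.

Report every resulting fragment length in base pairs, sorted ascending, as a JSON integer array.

Scan for sites:
  HnxIV TTTGTATG/7: at [4] ⇒ [11]
  CdoIII GGCGAGC/1: at [48] ⇒ [49]
  QalI GTTT/1: at [1, 19, 38] ⇒ [2, 20, 39]
  AzqVI AGGTTGC/0: at [26] ⇒ [26]

Pooled cuts: [2, 11, 20, 26, 39, 49]

Fragment lengths:
  [0,2): 2 bp
  [2,11): 9 bp
  [11,20): 9 bp
  [20,26): 6 bp
  [26,39): 13 bp
  [39,49): 10 bp
  [49,59): 10 bp

[2,6,9,9,10,10,13]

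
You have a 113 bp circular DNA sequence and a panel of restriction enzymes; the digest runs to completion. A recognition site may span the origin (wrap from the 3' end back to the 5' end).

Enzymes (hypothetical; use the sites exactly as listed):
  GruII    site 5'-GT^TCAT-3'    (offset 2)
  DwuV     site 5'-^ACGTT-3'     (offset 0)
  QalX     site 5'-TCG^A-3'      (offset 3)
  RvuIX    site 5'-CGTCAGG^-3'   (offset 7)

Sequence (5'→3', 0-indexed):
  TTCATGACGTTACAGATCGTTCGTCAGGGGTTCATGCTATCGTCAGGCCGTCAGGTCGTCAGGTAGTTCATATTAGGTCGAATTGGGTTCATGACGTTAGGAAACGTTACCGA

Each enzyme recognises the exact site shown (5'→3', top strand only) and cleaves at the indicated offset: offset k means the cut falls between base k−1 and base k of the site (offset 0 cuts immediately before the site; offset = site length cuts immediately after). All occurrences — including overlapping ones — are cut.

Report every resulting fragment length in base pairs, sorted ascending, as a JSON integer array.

[3,4,5,8,8,8,10,13,16,16,22]

Site scan:
  GruII GTTCAT/2: at [29, 65, 86] ⇒ [31, 67, 88]
  DwuV ACGTT/0: at [6, 93, 103] ⇒ [6, 93, 103]
  QalX TCGA/3: at [77] ⇒ [80]
  RvuIX CGTCAGG/7: at [21, 40, 48, 56] ⇒ [28, 47, 55, 63]

All cut coordinates (distinct, sorted): [6, 28, 31, 47, 55, 63, 67, 80, 88, 93, 103]

Fragments:
  6→28: 22 bp
  28→31: 3 bp
  31→47: 16 bp
  47→55: 8 bp
  55→63: 8 bp
  63→67: 4 bp
  67→80: 13 bp
  80→88: 8 bp
  88→93: 5 bp
  93→103: 10 bp
  103→6 (wrap): 113-103+6 = 16 bp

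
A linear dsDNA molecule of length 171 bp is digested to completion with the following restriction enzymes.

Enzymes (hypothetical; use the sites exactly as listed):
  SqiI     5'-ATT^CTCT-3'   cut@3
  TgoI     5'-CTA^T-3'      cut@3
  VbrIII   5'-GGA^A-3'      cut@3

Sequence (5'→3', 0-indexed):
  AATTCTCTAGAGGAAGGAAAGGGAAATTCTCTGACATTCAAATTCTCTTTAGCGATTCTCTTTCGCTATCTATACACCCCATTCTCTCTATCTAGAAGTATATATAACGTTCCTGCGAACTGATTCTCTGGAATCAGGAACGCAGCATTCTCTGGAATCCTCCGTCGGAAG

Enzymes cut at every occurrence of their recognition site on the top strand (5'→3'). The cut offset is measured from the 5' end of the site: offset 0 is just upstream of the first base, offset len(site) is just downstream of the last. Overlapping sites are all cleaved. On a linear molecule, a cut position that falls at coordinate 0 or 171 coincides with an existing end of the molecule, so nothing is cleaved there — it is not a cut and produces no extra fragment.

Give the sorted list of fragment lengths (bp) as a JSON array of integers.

Scan for sites:
  SqiI ATTCTCT/3: at [1, 25, 41, 54, 80, 122, 146] ⇒ [4, 28, 44, 57, 83, 125, 149]
  TgoI CTAT/3: at [65, 69, 87] ⇒ [68, 72, 90]
  VbrIII GGAA/3: at [11, 15, 21, 129, 136, 153, 166] ⇒ [14, 18, 24, 132, 139, 156, 169]

All cut coordinates (distinct, sorted): [4, 14, 18, 24, 28, 44, 57, 68, 72, 83, 90, 125, 132, 139, 149, 156, 169]

Fragment lengths:
  [0,4): 4 bp
  [4,14): 10 bp
  [14,18): 4 bp
  [18,24): 6 bp
  [24,28): 4 bp
  [28,44): 16 bp
  [44,57): 13 bp
  [57,68): 11 bp
  [68,72): 4 bp
  [72,83): 11 bp
  [83,90): 7 bp
  [90,125): 35 bp
  [125,132): 7 bp
  [132,139): 7 bp
  [139,149): 10 bp
  [149,156): 7 bp
  [156,169): 13 bp
  [169,171): 2 bp

[2,4,4,4,4,6,7,7,7,7,10,10,11,11,13,13,16,35]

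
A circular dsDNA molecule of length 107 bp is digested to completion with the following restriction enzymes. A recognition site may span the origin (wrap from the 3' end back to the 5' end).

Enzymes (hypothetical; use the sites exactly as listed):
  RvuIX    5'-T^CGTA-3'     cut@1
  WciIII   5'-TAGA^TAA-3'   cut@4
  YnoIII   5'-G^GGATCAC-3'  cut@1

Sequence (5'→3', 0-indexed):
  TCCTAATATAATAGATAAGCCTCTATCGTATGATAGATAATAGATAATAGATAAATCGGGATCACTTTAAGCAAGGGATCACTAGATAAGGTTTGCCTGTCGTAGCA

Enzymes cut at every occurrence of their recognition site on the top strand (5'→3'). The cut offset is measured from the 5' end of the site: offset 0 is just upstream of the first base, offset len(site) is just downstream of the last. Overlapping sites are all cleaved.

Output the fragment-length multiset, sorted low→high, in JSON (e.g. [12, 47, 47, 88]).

[7,7,7,11,11,11,14,17,22]

Site scan:
  RvuIX (TCGTA, off=1): starts [25, 99] → cuts [26, 100]
  WciIII (TAGATAA, off=4): starts [11, 33, 40, 47, 82] → cuts [15, 37, 44, 51, 86]
  YnoIII (GGGATCAC, off=1): starts [57, 74] → cuts [58, 75]

Pooled cuts: [15, 26, 37, 44, 51, 58, 75, 86, 100]

Fragment lengths:
  15→26: 11 bp
  26→37: 11 bp
  37→44: 7 bp
  44→51: 7 bp
  51→58: 7 bp
  58→75: 17 bp
  75→86: 11 bp
  86→100: 14 bp
  100→15 (wrap): 107-100+15 = 22 bp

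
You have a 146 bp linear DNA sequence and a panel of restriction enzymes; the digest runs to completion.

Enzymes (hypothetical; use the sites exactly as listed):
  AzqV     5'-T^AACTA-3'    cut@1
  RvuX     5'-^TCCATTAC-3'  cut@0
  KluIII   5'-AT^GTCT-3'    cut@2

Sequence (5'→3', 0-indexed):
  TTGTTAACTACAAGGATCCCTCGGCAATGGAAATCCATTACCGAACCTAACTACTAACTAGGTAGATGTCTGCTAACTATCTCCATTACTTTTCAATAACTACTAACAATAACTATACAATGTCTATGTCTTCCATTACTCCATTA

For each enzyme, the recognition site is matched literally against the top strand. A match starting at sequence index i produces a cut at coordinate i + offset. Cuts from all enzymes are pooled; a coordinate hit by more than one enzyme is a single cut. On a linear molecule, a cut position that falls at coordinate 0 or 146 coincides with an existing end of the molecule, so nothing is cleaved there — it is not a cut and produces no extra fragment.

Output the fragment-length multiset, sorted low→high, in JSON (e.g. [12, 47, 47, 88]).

[4,5,6,7,7,7,11,12,13,15,15,16,28]

Site scan:
  AzqV (TAACTA, off=1): starts [4, 47, 54, 73, 96, 109] → cuts [5, 48, 55, 74, 97, 110]
  RvuX (TCCATTAC, off=0): starts [33, 81, 131] → cuts [33, 81, 131]
  KluIII (ATGTCT, off=2): starts [65, 119, 125] → cuts [67, 121, 127]

Pooled cuts: [5, 33, 48, 55, 67, 74, 81, 97, 110, 121, 127, 131]

Fragments:
  [0,5): 5 bp
  [5,33): 28 bp
  [33,48): 15 bp
  [48,55): 7 bp
  [55,67): 12 bp
  [67,74): 7 bp
  [74,81): 7 bp
  [81,97): 16 bp
  [97,110): 13 bp
  [110,121): 11 bp
  [121,127): 6 bp
  [127,131): 4 bp
  [131,146): 15 bp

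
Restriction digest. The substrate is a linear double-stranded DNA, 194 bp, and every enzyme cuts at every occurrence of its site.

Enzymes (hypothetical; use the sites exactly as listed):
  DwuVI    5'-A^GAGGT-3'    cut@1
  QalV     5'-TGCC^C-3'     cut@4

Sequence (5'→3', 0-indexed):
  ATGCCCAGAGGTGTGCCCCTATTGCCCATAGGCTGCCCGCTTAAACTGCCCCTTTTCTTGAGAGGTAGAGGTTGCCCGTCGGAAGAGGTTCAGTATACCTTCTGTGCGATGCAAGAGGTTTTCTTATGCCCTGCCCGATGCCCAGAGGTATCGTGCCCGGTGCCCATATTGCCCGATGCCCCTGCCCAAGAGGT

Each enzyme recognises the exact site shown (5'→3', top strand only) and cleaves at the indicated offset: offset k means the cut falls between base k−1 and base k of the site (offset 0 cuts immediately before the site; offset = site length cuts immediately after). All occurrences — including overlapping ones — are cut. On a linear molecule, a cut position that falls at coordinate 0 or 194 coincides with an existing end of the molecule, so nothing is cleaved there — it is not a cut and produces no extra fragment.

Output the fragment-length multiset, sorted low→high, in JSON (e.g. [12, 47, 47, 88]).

[2,2,3,5,5,5,6,6,7,7,7,8,9,9,9,10,11,11,13,13,16,30]

Scan for sites:
  DwuVI (AGAGGT, off=1): starts [6, 60, 66, 83, 113, 143, 188] → cuts [7, 61, 67, 84, 114, 144, 189]
  QalV (TGCCC, off=4): starts [1, 13, 22, 33, 46, 72, 126, 131, 138, 153, 160, 169, 176, 182] → cuts [5, 17, 26, 37, 50, 76, 130, 135, 142, 157, 164, 173, 180, 186]

All cut coordinates (distinct, sorted): [5, 7, 17, 26, 37, 50, 61, 67, 76, 84, 114, 130, 135, 142, 144, 157, 164, 173, 180, 186, 189]

Fragments:
  [0,5): 5 bp
  [5,7): 2 bp
  [7,17): 10 bp
  [17,26): 9 bp
  [26,37): 11 bp
  [37,50): 13 bp
  [50,61): 11 bp
  [61,67): 6 bp
  [67,76): 9 bp
  [76,84): 8 bp
  [84,114): 30 bp
  [114,130): 16 bp
  [130,135): 5 bp
  [135,142): 7 bp
  [142,144): 2 bp
  [144,157): 13 bp
  [157,164): 7 bp
  [164,173): 9 bp
  [173,180): 7 bp
  [180,186): 6 bp
  [186,189): 3 bp
  [189,194): 5 bp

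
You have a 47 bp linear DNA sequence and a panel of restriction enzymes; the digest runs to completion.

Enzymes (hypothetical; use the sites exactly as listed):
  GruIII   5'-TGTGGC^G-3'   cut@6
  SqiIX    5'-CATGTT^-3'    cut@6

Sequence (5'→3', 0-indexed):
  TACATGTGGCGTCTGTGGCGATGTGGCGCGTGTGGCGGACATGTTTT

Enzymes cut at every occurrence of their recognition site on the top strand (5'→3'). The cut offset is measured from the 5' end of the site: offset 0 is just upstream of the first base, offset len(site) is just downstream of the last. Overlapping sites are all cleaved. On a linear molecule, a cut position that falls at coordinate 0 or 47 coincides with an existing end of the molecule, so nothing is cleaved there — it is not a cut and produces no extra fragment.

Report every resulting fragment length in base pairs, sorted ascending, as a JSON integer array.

Per-enzyme occurrences:
  GruIII (TGTGGCG, off=6): starts [4, 13, 21, 30] → cuts [10, 19, 27, 36]
  SqiIX (CATGTT, off=6): starts [39] → cuts [45]

All cut coordinates (distinct, sorted): [10, 19, 27, 36, 45]

Fragment lengths:
  [0,10): 10 bp
  [10,19): 9 bp
  [19,27): 8 bp
  [27,36): 9 bp
  [36,45): 9 bp
  [45,47): 2 bp

[2,8,9,9,9,10]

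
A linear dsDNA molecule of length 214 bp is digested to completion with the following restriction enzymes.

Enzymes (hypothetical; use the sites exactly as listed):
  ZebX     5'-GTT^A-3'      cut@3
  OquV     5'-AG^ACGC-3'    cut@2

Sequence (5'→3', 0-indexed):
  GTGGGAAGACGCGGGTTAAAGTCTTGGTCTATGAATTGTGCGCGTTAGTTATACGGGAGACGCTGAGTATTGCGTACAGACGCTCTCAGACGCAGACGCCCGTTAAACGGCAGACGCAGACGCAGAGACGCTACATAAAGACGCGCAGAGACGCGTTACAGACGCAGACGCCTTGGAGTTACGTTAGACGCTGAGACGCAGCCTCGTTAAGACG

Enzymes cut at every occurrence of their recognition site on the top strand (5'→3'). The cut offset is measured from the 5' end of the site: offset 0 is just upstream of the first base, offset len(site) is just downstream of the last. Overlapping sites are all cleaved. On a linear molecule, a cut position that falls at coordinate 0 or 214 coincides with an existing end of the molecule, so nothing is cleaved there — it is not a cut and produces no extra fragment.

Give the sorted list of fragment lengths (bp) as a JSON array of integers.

Scan for sites:
  ZebX GTTA/3: at [14, 43, 47, 101, 154, 177, 182, 205] ⇒ [17, 46, 50, 104, 157, 180, 185, 208]
  OquV AGACGC/2: at [6, 57, 77, 87, 93, 111, 117, 125, 138, 148, 159, 165, 185, 193] ⇒ [8, 59, 79, 89, 95, 113, 119, 127, 140, 150, 161, 167, 187, 195]

All cut coordinates (distinct, sorted): [8, 17, 46, 50, 59, 79, 89, 95, 104, 113, 119, 127, 140, 150, 157, 161, 167, 180, 185, 187, 195, 208]

Fragment lengths:
  [0,8): 8 bp
  [8,17): 9 bp
  [17,46): 29 bp
  [46,50): 4 bp
  [50,59): 9 bp
  [59,79): 20 bp
  [79,89): 10 bp
  [89,95): 6 bp
  [95,104): 9 bp
  [104,113): 9 bp
  [113,119): 6 bp
  [119,127): 8 bp
  [127,140): 13 bp
  [140,150): 10 bp
  [150,157): 7 bp
  [157,161): 4 bp
  [161,167): 6 bp
  [167,180): 13 bp
  [180,185): 5 bp
  [185,187): 2 bp
  [187,195): 8 bp
  [195,208): 13 bp
  [208,214): 6 bp

[2,4,4,5,6,6,6,6,7,8,8,8,9,9,9,9,10,10,13,13,13,20,29]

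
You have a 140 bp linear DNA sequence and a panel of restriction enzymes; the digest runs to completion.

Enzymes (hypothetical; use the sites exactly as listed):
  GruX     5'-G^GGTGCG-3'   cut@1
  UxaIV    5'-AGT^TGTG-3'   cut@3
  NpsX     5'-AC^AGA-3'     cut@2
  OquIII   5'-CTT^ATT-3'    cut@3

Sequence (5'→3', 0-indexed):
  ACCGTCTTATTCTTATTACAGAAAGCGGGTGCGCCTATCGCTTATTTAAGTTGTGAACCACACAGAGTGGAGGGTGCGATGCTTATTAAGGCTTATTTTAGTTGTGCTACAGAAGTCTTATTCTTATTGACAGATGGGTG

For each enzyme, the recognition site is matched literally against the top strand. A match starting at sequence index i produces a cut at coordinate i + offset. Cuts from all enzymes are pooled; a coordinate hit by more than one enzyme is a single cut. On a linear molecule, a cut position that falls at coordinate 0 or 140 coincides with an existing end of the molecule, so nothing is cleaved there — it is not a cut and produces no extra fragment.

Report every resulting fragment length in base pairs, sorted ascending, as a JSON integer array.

Per-enzyme occurrences:
  GruX (GGGTGCG, off=1): starts [26, 71] → cuts [27, 72]
  UxaIV (AGTTGTG, off=3): starts [48, 99] → cuts [51, 102]
  NpsX (ACAGA, off=2): starts [17, 61, 108, 129] → cuts [19, 63, 110, 131]
  OquIII (CTTATT, off=3): starts [5, 11, 40, 81, 91, 116, 122] → cuts [8, 14, 43, 84, 94, 119, 125]

Pooled cuts: [8, 14, 19, 27, 43, 51, 63, 72, 84, 94, 102, 110, 119, 125, 131]

Fragments:
  [0,8): 8 bp
  [8,14): 6 bp
  [14,19): 5 bp
  [19,27): 8 bp
  [27,43): 16 bp
  [43,51): 8 bp
  [51,63): 12 bp
  [63,72): 9 bp
  [72,84): 12 bp
  [84,94): 10 bp
  [94,102): 8 bp
  [102,110): 8 bp
  [110,119): 9 bp
  [119,125): 6 bp
  [125,131): 6 bp
  [131,140): 9 bp

[5,6,6,6,8,8,8,8,8,9,9,9,10,12,12,16]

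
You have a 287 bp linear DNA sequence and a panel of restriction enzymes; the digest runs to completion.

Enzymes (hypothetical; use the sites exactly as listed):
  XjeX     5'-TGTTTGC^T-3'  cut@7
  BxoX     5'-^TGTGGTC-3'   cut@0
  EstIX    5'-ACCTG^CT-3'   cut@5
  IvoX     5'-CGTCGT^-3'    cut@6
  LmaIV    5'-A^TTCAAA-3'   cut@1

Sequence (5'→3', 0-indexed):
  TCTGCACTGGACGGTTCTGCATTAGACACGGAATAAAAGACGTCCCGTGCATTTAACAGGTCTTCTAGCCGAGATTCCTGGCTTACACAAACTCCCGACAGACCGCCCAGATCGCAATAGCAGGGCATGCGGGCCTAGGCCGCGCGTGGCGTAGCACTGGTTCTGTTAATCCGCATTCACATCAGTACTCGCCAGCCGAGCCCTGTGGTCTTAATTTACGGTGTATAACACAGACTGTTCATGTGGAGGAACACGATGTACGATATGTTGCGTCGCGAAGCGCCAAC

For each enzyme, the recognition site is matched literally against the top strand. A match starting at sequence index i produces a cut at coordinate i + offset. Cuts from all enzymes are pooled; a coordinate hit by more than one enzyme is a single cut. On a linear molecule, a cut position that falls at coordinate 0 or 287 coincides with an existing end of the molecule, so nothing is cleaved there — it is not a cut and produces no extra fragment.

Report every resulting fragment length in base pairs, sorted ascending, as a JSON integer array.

Site scan:
  XjeX (TGTTTGCT, off=7): no sites
  BxoX (TGTGGTC, off=0): starts [203] → cuts [203]
  EstIX (ACCTGCT, off=5): no sites
  IvoX (CGTCGT, off=6): no sites
  LmaIV (ATTCAAA, off=1): no sites

All cut coordinates (distinct, sorted): [203]

Fragments:
  [0,203): 203 bp
  [203,287): 84 bp

[84,203]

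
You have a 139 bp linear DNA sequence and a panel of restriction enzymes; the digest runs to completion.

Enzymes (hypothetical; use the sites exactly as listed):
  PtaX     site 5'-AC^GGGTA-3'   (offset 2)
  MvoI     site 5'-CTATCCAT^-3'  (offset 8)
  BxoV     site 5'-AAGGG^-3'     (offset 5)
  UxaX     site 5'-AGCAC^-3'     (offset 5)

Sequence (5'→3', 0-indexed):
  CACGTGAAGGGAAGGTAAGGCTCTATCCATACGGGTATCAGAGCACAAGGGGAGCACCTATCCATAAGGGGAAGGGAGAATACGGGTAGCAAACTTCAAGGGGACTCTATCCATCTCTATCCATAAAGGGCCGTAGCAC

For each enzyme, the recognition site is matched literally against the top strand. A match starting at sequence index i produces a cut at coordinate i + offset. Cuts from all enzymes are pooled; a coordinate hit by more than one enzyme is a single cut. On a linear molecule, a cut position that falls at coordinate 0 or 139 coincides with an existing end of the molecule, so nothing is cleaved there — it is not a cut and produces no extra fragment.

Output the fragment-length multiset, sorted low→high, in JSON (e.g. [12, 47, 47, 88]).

[2,5,5,6,6,6,7,8,9,10,11,12,14,19,19]

Scan for sites:
  PtaX (ACGGGTA, off=2): starts [30, 81] → cuts [32, 83]
  MvoI (CTATCCAT, off=8): starts [22, 57, 106, 116] → cuts [30, 65, 114, 124]
  BxoV (AAGGG, off=5): starts [6, 46, 65, 71, 97, 125] → cuts [11, 51, 70, 76, 102, 130]
  UxaX (AGCAC, off=5): starts [41, 52, 134] → cuts [46, 57] (position 139 is a terminus of the linear molecule — no cut)

All cut coordinates (distinct, sorted): [11, 30, 32, 46, 51, 57, 65, 70, 76, 83, 102, 114, 124, 130]

Fragments:
  [0,11): 11 bp
  [11,30): 19 bp
  [30,32): 2 bp
  [32,46): 14 bp
  [46,51): 5 bp
  [51,57): 6 bp
  [57,65): 8 bp
  [65,70): 5 bp
  [70,76): 6 bp
  [76,83): 7 bp
  [83,102): 19 bp
  [102,114): 12 bp
  [114,124): 10 bp
  [124,130): 6 bp
  [130,139): 9 bp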